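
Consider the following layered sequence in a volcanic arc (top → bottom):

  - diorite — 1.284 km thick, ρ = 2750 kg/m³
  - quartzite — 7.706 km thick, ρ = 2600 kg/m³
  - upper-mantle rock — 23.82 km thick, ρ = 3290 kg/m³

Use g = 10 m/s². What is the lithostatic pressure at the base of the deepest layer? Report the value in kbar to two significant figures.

diorite: 2750 kg/m³ × 10 m/s² × 1284 m = 3.531×10^7 Pa = 0.3531 kbar
quartzite: 2600 kg/m³ × 10 m/s² × 7706 m = 2.004×10^8 Pa = 2.004 kbar
upper-mantle rock: 3290 kg/m³ × 10 m/s² × 23820 m = 7.837×10^8 Pa = 7.837 kbar
Total = 0.3531 + 2.004 + 7.837 = 10.193 kbar

10 kbar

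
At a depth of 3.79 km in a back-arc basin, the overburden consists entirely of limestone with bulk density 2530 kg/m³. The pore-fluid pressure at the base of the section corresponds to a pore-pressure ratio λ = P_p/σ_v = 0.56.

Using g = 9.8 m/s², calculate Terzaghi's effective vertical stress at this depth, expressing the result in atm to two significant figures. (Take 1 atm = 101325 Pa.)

Overburden (lithostatic) stress σ_v:
limestone: 2530 kg/m³ × 9.8 m/s² × 3790 m = 9.397×10^7 Pa = 93.97 MPa
Pore pressure P_p = λ·σ_v = 0.56 × 93.97 MPa = 52.62 MPa
Effective stress σ' = σ_v − P_p = 93.97 − 52.62 = 41.346 MPa = 408.06 atm

410 atm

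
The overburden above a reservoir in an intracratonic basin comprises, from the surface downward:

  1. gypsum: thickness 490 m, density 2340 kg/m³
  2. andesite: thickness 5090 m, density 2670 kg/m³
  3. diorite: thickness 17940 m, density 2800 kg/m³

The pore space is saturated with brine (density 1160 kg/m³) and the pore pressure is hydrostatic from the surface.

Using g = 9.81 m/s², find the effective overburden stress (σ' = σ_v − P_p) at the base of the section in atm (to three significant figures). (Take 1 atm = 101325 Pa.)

Overburden (lithostatic) stress σ_v:
gypsum: 2340 kg/m³ × 9.81 m/s² × 490 m = 1.125×10^7 Pa = 11.25 MPa
andesite: 2670 kg/m³ × 9.81 m/s² × 5090 m = 1.333×10^8 Pa = 133.3 MPa
diorite: 2800 kg/m³ × 9.81 m/s² × 17940 m = 4.928×10^8 Pa = 492.8 MPa
Total = 11.25 + 133.3 + 492.8 = 637.34 MPa
Pore pressure P_p = 1160 kg/m³ × 9.81 m/s² × 23520 m = 2.676×10^8 Pa = 267.6 MPa
Effective stress σ' = σ_v − P_p = 637.3 − 267.6 = 369.70 MPa = 3648.6 atm

3650 atm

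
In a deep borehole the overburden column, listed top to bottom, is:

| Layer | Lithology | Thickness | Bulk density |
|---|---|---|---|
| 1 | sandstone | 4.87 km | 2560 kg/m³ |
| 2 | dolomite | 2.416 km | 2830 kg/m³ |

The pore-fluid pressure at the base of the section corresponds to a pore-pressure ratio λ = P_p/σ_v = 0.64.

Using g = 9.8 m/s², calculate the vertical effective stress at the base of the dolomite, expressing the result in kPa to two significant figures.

Overburden (lithostatic) stress σ_v:
sandstone: 2560 kg/m³ × 9.8 m/s² × 4870 m = 1.222×10^8 Pa = 122.2 MPa
dolomite: 2830 kg/m³ × 9.8 m/s² × 2416 m = 6.701×10^7 Pa = 67.01 MPa
Total = 122.2 + 67.01 = 189.18 MPa
Pore pressure P_p = λ·σ_v = 0.64 × 189.2 MPa = 121.1 MPa
Effective stress σ' = σ_v − P_p = 189.2 − 121.1 = 68.106 MPa = 68106 kPa

68000 kPa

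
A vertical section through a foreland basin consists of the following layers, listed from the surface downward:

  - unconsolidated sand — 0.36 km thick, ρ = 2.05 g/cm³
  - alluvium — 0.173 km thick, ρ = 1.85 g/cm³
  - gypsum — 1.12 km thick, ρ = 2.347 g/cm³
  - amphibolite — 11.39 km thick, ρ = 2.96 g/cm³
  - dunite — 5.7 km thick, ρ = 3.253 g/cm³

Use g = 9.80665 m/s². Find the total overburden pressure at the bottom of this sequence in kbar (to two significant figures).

5.5 kbar

unconsolidated sand: 2050 kg/m³ × 9.80665 m/s² × 360 m = 7.237×10^6 Pa = 0.07237 kbar
alluvium: 1850 kg/m³ × 9.80665 m/s² × 173 m = 3.139×10^6 Pa = 0.03139 kbar
gypsum: 2347 kg/m³ × 9.80665 m/s² × 1120 m = 2.578×10^7 Pa = 0.2578 kbar
amphibolite: 2960 kg/m³ × 9.80665 m/s² × 11390 m = 3.306×10^8 Pa = 3.306 kbar
dunite: 3253 kg/m³ × 9.80665 m/s² × 5700 m = 1.818×10^8 Pa = 1.818 kbar
Total = 0.07237 + 0.03139 + 0.2578 + 3.306 + 1.818 = 5.4862 kbar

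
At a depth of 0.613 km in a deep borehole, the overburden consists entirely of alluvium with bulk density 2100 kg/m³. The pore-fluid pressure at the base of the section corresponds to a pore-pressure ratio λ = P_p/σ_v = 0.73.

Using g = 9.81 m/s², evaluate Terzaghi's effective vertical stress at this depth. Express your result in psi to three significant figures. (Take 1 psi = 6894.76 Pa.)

495 psi

Overburden (lithostatic) stress σ_v:
alluvium: 2100 kg/m³ × 9.81 m/s² × 613 m = 1.263×10^7 Pa = 12.63 MPa
Pore pressure P_p = λ·σ_v = 0.73 × 12.63 MPa = 9.219 MPa
Effective stress σ' = σ_v − P_p = 12.63 − 9.219 = 3.4097 MPa = 494.53 psi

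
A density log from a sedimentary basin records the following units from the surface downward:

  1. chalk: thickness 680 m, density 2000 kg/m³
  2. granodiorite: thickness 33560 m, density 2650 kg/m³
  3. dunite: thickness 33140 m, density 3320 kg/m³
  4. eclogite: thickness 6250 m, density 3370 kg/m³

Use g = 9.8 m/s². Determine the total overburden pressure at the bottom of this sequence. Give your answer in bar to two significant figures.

chalk: 2000 kg/m³ × 9.8 m/s² × 680 m = 1.333×10^7 Pa = 133.3 bar
granodiorite: 2650 kg/m³ × 9.8 m/s² × 33560 m = 8.716×10^8 Pa = 8716 bar
dunite: 3320 kg/m³ × 9.8 m/s² × 33140 m = 1.078×10^9 Pa = 10782 bar
eclogite: 3370 kg/m³ × 9.8 m/s² × 6250 m = 2.064×10^8 Pa = 2064 bar
Total = 133.3 + 8716 + 10782 + 2064 = 21695 bar

22000 bar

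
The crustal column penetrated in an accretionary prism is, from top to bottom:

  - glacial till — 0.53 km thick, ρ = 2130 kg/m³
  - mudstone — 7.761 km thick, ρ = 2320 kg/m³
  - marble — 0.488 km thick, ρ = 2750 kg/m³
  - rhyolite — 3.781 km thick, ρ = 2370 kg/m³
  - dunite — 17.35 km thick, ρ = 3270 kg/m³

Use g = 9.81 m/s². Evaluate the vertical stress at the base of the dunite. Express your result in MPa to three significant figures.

845 MPa

glacial till: 2130 kg/m³ × 9.81 m/s² × 530 m = 1.107×10^7 Pa = 11.07 MPa
mudstone: 2320 kg/m³ × 9.81 m/s² × 7761 m = 1.766×10^8 Pa = 176.6 MPa
marble: 2750 kg/m³ × 9.81 m/s² × 488 m = 1.317×10^7 Pa = 13.17 MPa
rhyolite: 2370 kg/m³ × 9.81 m/s² × 3781 m = 8.791×10^7 Pa = 87.91 MPa
dunite: 3270 kg/m³ × 9.81 m/s² × 17350 m = 5.566×10^8 Pa = 556.6 MPa
Total = 11.07 + 176.6 + 13.17 + 87.91 + 556.6 = 845.35 MPa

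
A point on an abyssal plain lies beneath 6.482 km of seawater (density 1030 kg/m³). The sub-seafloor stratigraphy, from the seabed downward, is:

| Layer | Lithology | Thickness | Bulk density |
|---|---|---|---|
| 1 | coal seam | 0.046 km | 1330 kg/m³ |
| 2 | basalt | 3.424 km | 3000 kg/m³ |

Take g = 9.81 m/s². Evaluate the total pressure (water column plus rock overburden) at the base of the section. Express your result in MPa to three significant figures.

167 MPa

seawater: 1030 kg/m³ × 9.81 m/s² × 6482 m = 6.550×10^7 Pa = 65.50 MPa
coal seam: 1330 kg/m³ × 9.81 m/s² × 46 m = 6.002×10^5 Pa = 0.6002 MPa
basalt: 3000 kg/m³ × 9.81 m/s² × 3424 m = 1.008×10^8 Pa = 100.8 MPa
Total = 65.50 + 0.6002 + 100.8 = 166.86 MPa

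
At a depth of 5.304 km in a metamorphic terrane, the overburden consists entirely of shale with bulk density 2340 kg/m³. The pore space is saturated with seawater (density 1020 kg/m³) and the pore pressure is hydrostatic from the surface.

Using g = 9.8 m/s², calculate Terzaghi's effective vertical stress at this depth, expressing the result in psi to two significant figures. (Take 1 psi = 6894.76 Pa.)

10000 psi

Overburden (lithostatic) stress σ_v:
shale: 2340 kg/m³ × 9.8 m/s² × 5304 m = 1.216×10^8 Pa = 121.6 MPa
Pore pressure P_p = 1020 kg/m³ × 9.8 m/s² × 5304 m = 5.302×10^7 Pa = 53.02 MPa
Effective stress σ' = σ_v − P_p = 121.6 − 53.02 = 68.613 MPa = 9951.4 psi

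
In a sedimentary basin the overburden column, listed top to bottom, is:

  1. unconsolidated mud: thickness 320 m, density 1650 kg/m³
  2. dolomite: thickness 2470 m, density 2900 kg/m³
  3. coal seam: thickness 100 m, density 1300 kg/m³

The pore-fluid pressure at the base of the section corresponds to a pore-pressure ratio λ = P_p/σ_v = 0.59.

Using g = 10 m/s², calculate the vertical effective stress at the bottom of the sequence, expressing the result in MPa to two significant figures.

Overburden (lithostatic) stress σ_v:
unconsolidated mud: 1650 kg/m³ × 10 m/s² × 320 m = 5.280×10^6 Pa = 5.280 MPa
dolomite: 2900 kg/m³ × 10 m/s² × 2470 m = 7.163×10^7 Pa = 71.63 MPa
coal seam: 1300 kg/m³ × 10 m/s² × 100 m = 1.300×10^6 Pa = 1.300 MPa
Total = 5.280 + 71.63 + 1.300 = 78.210 MPa
Pore pressure P_p = λ·σ_v = 0.59 × 78.21 MPa = 46.14 MPa
Effective stress σ' = σ_v − P_p = 78.21 − 46.14 = 32.066 MPa

32 MPa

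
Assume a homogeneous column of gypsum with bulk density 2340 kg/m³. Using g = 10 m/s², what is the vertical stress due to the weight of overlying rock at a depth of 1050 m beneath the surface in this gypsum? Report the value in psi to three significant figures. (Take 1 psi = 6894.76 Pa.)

3560 psi

gypsum: 2340 kg/m³ × 10 m/s² × 1050 m = 2.457×10^7 Pa = 3564 psi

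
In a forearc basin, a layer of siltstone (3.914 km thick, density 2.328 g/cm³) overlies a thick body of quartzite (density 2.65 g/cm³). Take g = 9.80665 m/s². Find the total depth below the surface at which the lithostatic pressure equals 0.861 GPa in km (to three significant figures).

Pressure at base of upper layers: 2328×9.80665×3914 = 8.936×10^7 Pa = 0.08936 GPa
Remaining pressure to be supplied by quartzite: 8.610×10^8 − 8.936×10^7 = 7.716×10^8 Pa
Additional depth in quartzite = 7.716×10^8 Pa / (2650 kg/m³ × 9.80665 m/s²) = 29693 m
Total depth = 3914 m + 29693 m = 33607 m
= 33.607 km

33.6 km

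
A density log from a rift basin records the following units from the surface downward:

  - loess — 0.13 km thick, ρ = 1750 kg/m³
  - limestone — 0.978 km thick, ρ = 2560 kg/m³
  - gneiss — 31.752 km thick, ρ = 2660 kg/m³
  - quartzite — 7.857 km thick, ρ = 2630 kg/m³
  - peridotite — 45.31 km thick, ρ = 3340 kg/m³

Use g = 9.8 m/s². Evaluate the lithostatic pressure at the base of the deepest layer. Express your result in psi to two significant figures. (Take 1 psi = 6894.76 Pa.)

loess: 1750 kg/m³ × 9.8 m/s² × 130 m = 2.229×10^6 Pa = 323.4 psi
limestone: 2560 kg/m³ × 9.8 m/s² × 978 m = 2.454×10^7 Pa = 3559 psi
gneiss: 2660 kg/m³ × 9.8 m/s² × 31752 m = 8.277×10^8 Pa = 1.200×10^5 psi
quartzite: 2630 kg/m³ × 9.8 m/s² × 7857 m = 2.025×10^8 Pa = 29371 psi
peridotite: 3340 kg/m³ × 9.8 m/s² × 45310 m = 1.483×10^9 Pa = 2.151×10^5 psi
Total = 323.4 + 3559 + 1.200×10^5 + 29371 + 2.151×10^5 = 3.6841×10^5 psi

370000 psi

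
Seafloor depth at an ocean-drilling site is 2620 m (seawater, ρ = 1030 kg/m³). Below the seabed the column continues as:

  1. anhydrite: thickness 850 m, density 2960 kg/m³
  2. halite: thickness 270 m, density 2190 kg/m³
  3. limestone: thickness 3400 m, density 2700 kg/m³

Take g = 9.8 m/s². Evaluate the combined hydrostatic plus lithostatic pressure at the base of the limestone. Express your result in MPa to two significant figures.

seawater: 1030 kg/m³ × 9.8 m/s² × 2620 m = 2.645×10^7 Pa = 26.45 MPa
anhydrite: 2960 kg/m³ × 9.8 m/s² × 850 m = 2.466×10^7 Pa = 24.66 MPa
halite: 2190 kg/m³ × 9.8 m/s² × 270 m = 5.795×10^6 Pa = 5.795 MPa
limestone: 2700 kg/m³ × 9.8 m/s² × 3400 m = 8.996×10^7 Pa = 89.96 MPa
Total = 26.45 + 24.66 + 5.795 + 89.96 = 146.86 MPa

150 MPa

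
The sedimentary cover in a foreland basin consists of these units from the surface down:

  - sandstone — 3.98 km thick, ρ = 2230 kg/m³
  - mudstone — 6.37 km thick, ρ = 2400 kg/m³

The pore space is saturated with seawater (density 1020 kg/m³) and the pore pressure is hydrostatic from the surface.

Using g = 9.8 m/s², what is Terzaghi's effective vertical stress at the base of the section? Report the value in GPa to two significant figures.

0.13 GPa

Overburden (lithostatic) stress σ_v:
sandstone: 2230 kg/m³ × 9.8 m/s² × 3980 m = 8.698×10^7 Pa = 86.98 MPa
mudstone: 2400 kg/m³ × 9.8 m/s² × 6370 m = 1.498×10^8 Pa = 149.8 MPa
Total = 86.98 + 149.8 = 236.80 MPa
Pore pressure P_p = 1020 kg/m³ × 9.8 m/s² × 10350 m = 1.035×10^8 Pa = 103.5 MPa
Effective stress σ' = σ_v − P_p = 236.8 − 103.5 = 133.34 MPa = 0.13334 GPa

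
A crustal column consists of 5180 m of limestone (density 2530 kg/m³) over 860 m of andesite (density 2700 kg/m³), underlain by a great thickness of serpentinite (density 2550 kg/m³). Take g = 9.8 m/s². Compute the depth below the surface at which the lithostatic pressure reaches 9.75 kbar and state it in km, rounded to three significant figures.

39.0 km

Pressure at base of upper layers: 2530×9.8×5180 + 2700×9.8×860 = 1.512×10^8 Pa = 1.512 kbar
Remaining pressure to be supplied by serpentinite: 9.750×10^8 − 1.512×10^8 = 8.238×10^8 Pa
Additional depth in serpentinite = 8.238×10^8 Pa / (2550 kg/m³ × 9.8 m/s²) = 32966 m
Total depth = 6040 m + 32966 m = 39006 m
= 39.006 km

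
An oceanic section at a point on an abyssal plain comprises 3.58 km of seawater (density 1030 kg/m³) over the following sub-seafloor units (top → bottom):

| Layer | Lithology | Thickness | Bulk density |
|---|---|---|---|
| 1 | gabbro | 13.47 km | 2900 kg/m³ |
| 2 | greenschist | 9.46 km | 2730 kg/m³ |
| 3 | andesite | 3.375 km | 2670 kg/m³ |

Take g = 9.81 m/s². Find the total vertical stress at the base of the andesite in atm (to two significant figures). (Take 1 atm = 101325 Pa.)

7500 atm

seawater: 1030 kg/m³ × 9.81 m/s² × 3580 m = 3.617×10^7 Pa = 357.0 atm
gabbro: 2900 kg/m³ × 9.81 m/s² × 13470 m = 3.832×10^8 Pa = 3782 atm
greenschist: 2730 kg/m³ × 9.81 m/s² × 9460 m = 2.534×10^8 Pa = 2500 atm
andesite: 2670 kg/m³ × 9.81 m/s² × 3375 m = 8.840×10^7 Pa = 872.4 atm
Total = 357.0 + 3782 + 2500 + 872.4 = 7511.8 atm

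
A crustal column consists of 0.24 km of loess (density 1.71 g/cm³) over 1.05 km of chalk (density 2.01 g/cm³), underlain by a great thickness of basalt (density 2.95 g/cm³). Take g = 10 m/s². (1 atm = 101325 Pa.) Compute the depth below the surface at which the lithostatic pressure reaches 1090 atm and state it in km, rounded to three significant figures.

4.18 km

Pressure at base of upper layers: 1710×10×240 + 2010×10×1050 = 2.521×10^7 Pa = 248.8 atm
Remaining pressure to be supplied by basalt: 1.104×10^8 − 2.521×10^7 = 8.524×10^7 Pa
Additional depth in basalt = 8.524×10^7 Pa / (2950 kg/m³ × 10 m/s²) = 2889.3 m
Total depth = 1290 m + 2889.3 m = 4179.3 m
= 4.1793 km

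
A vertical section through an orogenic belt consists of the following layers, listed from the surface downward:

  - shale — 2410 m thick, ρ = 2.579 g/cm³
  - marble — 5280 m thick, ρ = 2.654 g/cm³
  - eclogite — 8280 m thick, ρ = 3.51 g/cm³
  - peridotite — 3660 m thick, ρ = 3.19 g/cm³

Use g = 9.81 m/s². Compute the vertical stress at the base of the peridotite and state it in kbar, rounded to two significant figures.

shale: 2579 kg/m³ × 9.81 m/s² × 2410 m = 6.097×10^7 Pa = 0.6097 kbar
marble: 2654 kg/m³ × 9.81 m/s² × 5280 m = 1.375×10^8 Pa = 1.375 kbar
eclogite: 3510 kg/m³ × 9.81 m/s² × 8280 m = 2.851×10^8 Pa = 2.851 kbar
peridotite: 3190 kg/m³ × 9.81 m/s² × 3660 m = 1.145×10^8 Pa = 1.145 kbar
Total = 0.6097 + 1.375 + 2.851 + 1.145 = 5.9808 kbar

6.0 kbar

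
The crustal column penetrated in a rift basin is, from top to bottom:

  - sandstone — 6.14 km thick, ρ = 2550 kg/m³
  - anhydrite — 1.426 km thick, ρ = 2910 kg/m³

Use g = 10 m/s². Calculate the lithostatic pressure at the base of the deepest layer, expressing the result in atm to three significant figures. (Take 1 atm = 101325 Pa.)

sandstone: 2550 kg/m³ × 10 m/s² × 6140 m = 1.566×10^8 Pa = 1545 atm
anhydrite: 2910 kg/m³ × 10 m/s² × 1426 m = 4.150×10^7 Pa = 409.5 atm
Total = 1545 + 409.5 = 1954.8 atm

1950 atm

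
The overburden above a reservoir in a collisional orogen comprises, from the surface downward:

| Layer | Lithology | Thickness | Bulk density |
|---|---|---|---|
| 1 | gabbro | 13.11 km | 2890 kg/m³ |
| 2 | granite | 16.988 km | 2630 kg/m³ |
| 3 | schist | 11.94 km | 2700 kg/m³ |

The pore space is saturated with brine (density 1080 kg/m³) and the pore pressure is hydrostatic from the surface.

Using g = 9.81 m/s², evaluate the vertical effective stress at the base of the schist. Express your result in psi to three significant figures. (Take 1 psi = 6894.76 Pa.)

98700 psi

Overburden (lithostatic) stress σ_v:
gabbro: 2890 kg/m³ × 9.81 m/s² × 13110 m = 3.717×10^8 Pa = 371.7 MPa
granite: 2630 kg/m³ × 9.81 m/s² × 16988 m = 4.383×10^8 Pa = 438.3 MPa
schist: 2700 kg/m³ × 9.81 m/s² × 11940 m = 3.163×10^8 Pa = 316.3 MPa
Total = 371.7 + 438.3 + 316.3 = 1126.2 MPa
Pore pressure P_p = 1080 kg/m³ × 9.81 m/s² × 42038 m = 4.454×10^8 Pa = 445.4 MPa
Effective stress σ' = σ_v − P_p = 1126 − 445.4 = 680.85 MPa = 98748 psi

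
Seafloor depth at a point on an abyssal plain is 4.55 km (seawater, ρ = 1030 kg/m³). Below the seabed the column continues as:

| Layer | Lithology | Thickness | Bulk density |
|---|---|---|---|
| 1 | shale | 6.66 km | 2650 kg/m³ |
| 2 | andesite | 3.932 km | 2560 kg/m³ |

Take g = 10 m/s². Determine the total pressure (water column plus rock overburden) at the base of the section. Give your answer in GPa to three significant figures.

0.324 GPa

seawater: 1030 kg/m³ × 10 m/s² × 4550 m = 4.686×10^7 Pa = 0.04686 GPa
shale: 2650 kg/m³ × 10 m/s² × 6660 m = 1.765×10^8 Pa = 0.1765 GPa
andesite: 2560 kg/m³ × 10 m/s² × 3932 m = 1.007×10^8 Pa = 0.1007 GPa
Total = 0.04686 + 0.1765 + 0.1007 = 0.32401 GPa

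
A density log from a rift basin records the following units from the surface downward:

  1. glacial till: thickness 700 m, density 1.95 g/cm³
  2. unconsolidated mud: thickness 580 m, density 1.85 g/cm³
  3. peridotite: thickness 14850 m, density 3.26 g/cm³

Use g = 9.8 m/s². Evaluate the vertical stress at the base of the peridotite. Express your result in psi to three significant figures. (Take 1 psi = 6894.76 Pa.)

72300 psi

glacial till: 1950 kg/m³ × 9.8 m/s² × 700 m = 1.338×10^7 Pa = 1940 psi
unconsolidated mud: 1850 kg/m³ × 9.8 m/s² × 580 m = 1.052×10^7 Pa = 1525 psi
peridotite: 3260 kg/m³ × 9.8 m/s² × 14850 m = 4.744×10^8 Pa = 68810 psi
Total = 1940 + 1525 + 68810 = 72275 psi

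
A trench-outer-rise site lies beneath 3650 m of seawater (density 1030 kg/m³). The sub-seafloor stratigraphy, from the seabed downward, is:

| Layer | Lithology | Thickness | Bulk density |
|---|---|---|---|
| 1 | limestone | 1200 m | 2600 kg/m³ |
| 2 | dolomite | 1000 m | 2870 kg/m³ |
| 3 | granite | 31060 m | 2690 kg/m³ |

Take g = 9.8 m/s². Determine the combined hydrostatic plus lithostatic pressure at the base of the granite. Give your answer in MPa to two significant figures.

seawater: 1030 kg/m³ × 9.8 m/s² × 3650 m = 3.684×10^7 Pa = 36.84 MPa
limestone: 2600 kg/m³ × 9.8 m/s² × 1200 m = 3.058×10^7 Pa = 30.58 MPa
dolomite: 2870 kg/m³ × 9.8 m/s² × 1000 m = 2.813×10^7 Pa = 28.13 MPa
granite: 2690 kg/m³ × 9.8 m/s² × 31060 m = 8.188×10^8 Pa = 818.8 MPa
Total = 36.84 + 30.58 + 28.13 + 818.8 = 914.35 MPa

910 MPa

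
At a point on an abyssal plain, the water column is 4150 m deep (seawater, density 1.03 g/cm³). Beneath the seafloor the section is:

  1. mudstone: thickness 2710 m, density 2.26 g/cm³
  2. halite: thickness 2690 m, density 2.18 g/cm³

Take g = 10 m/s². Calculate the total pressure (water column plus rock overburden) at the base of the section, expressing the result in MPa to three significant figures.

163 MPa

seawater: 1030 kg/m³ × 10 m/s² × 4150 m = 4.274×10^7 Pa = 42.74 MPa
mudstone: 2260 kg/m³ × 10 m/s² × 2710 m = 6.125×10^7 Pa = 61.25 MPa
halite: 2180 kg/m³ × 10 m/s² × 2690 m = 5.864×10^7 Pa = 58.64 MPa
Total = 42.74 + 61.25 + 58.64 = 162.63 MPa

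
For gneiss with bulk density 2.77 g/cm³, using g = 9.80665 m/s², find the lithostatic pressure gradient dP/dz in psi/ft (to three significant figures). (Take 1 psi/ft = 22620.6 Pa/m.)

1.20 psi/ft

dP/dz = ρg = 2770 kg/m³ × 9.80665 m/s² = 27164 Pa/m
= 27164 Pa/m × (1 psi/ft / 22621 Pa/m) = 1.2009 psi/ft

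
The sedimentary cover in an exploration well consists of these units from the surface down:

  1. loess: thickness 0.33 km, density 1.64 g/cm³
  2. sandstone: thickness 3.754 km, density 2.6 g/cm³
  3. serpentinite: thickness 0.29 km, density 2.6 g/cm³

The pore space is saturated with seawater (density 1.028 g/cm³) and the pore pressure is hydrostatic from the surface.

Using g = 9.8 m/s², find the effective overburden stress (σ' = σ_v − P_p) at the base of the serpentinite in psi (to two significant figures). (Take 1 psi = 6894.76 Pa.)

9300 psi

Overburden (lithostatic) stress σ_v:
loess: 1640 kg/m³ × 9.8 m/s² × 330 m = 5.304×10^6 Pa = 5.304 MPa
sandstone: 2600 kg/m³ × 9.8 m/s² × 3754 m = 9.565×10^7 Pa = 95.65 MPa
serpentinite: 2600 kg/m³ × 9.8 m/s² × 290 m = 7.389×10^6 Pa = 7.389 MPa
Total = 5.304 + 95.65 + 7.389 = 108.34 MPa
Pore pressure P_p = 1028 kg/m³ × 9.8 m/s² × 4374 m = 4.407×10^7 Pa = 44.07 MPa
Effective stress σ' = σ_v − P_p = 108.3 − 44.07 = 64.279 MPa = 9322.9 psi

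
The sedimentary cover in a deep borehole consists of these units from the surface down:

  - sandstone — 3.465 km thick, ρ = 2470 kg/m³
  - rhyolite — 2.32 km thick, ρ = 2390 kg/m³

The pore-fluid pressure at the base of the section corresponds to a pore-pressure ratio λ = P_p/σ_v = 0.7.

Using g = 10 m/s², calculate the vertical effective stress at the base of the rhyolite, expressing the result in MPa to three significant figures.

Overburden (lithostatic) stress σ_v:
sandstone: 2470 kg/m³ × 10 m/s² × 3465 m = 8.559×10^7 Pa = 85.59 MPa
rhyolite: 2390 kg/m³ × 10 m/s² × 2320 m = 5.545×10^7 Pa = 55.45 MPa
Total = 85.59 + 55.45 = 141.03 MPa
Pore pressure P_p = λ·σ_v = 0.7 × 141.0 MPa = 98.72 MPa
Effective stress σ' = σ_v − P_p = 141.0 − 98.72 = 42.310 MPa

42.3 MPa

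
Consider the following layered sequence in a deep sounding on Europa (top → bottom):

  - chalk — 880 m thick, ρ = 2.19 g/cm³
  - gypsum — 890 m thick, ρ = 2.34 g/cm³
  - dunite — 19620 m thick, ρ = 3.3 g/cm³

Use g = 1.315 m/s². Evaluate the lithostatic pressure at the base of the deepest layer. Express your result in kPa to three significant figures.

90400 kPa

chalk: 2190 kg/m³ × 1.315 m/s² × 880 m = 2.534×10^6 Pa = 2534 kPa
gypsum: 2340 kg/m³ × 1.315 m/s² × 890 m = 2.739×10^6 Pa = 2739 kPa
dunite: 3300 kg/m³ × 1.315 m/s² × 19620 m = 8.514×10^7 Pa = 85141 kPa
Total = 2534 + 2739 + 85141 = 90414 kPa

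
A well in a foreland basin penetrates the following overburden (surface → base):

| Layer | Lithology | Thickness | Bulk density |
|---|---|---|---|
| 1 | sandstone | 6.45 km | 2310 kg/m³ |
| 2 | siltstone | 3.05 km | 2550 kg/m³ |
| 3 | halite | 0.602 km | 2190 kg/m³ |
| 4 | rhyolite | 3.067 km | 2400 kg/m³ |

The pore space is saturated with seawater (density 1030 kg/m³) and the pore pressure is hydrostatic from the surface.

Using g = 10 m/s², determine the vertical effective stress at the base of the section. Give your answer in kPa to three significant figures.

Overburden (lithostatic) stress σ_v:
sandstone: 2310 kg/m³ × 10 m/s² × 6450 m = 1.490×10^8 Pa = 149.0 MPa
siltstone: 2550 kg/m³ × 10 m/s² × 3050 m = 7.777×10^7 Pa = 77.78 MPa
halite: 2190 kg/m³ × 10 m/s² × 602 m = 1.318×10^7 Pa = 13.18 MPa
rhyolite: 2400 kg/m³ × 10 m/s² × 3067 m = 7.361×10^7 Pa = 73.61 MPa
Total = 149.0 + 77.78 + 13.18 + 73.61 = 313.56 MPa
Pore pressure P_p = 1030 kg/m³ × 10 m/s² × 13169 m = 1.356×10^8 Pa = 135.6 MPa
Effective stress σ' = σ_v − P_p = 313.6 − 135.6 = 177.92 MPa = 1.7792×10^5 kPa

178000 kPa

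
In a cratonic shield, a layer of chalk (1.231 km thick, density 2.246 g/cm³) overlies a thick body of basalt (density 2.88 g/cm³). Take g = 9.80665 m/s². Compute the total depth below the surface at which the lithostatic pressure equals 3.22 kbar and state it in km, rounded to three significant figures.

Pressure at base of upper layers: 2246×9.80665×1231 = 2.711×10^7 Pa = 0.2711 kbar
Remaining pressure to be supplied by basalt: 3.220×10^8 − 2.711×10^7 = 2.949×10^8 Pa
Additional depth in basalt = 2.949×10^8 Pa / (2880 kg/m³ × 9.80665 m/s²) = 10441 m
Total depth = 1231 m + 10441 m = 11672 m
= 11.672 km

11.7 km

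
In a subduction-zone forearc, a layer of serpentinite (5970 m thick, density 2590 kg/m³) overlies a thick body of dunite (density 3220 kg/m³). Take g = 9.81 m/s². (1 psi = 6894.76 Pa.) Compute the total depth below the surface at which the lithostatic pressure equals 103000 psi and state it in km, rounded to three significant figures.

Pressure at base of upper layers: 2590×9.81×5970 = 1.517×10^8 Pa = 22000 psi
Remaining pressure to be supplied by dunite: 7.102×10^8 − 1.517×10^8 = 5.585×10^8 Pa
Additional depth in dunite = 5.585×10^8 Pa / (3220 kg/m³ × 9.81 m/s²) = 17680 m
Total depth = 5970 m + 17680 m = 23650 m
= 23.650 km

23.6 km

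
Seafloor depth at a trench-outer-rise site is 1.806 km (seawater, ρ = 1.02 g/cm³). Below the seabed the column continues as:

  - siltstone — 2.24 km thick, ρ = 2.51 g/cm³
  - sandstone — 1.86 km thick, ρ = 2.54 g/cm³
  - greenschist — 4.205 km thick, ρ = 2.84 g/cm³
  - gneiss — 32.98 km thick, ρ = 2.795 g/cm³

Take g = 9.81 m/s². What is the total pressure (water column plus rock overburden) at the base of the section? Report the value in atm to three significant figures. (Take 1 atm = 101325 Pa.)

seawater: 1020 kg/m³ × 9.81 m/s² × 1806 m = 1.807×10^7 Pa = 178.3 atm
siltstone: 2510 kg/m³ × 9.81 m/s² × 2240 m = 5.516×10^7 Pa = 544.3 atm
sandstone: 2540 kg/m³ × 9.81 m/s² × 1860 m = 4.635×10^7 Pa = 457.4 atm
greenschist: 2840 kg/m³ × 9.81 m/s² × 4205 m = 1.172×10^8 Pa = 1156 atm
gneiss: 2795 kg/m³ × 9.81 m/s² × 32980 m = 9.043×10^8 Pa = 8925 atm
Total = 178.3 + 544.3 + 457.4 + 1156 + 8925 = 11261 atm

11300 atm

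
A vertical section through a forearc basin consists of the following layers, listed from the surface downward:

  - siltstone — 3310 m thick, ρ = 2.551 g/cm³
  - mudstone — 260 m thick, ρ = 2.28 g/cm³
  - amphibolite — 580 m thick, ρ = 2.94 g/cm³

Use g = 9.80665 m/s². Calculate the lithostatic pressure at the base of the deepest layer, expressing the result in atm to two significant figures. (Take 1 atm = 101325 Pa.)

siltstone: 2551 kg/m³ × 9.80665 m/s² × 3310 m = 8.281×10^7 Pa = 817.2 atm
mudstone: 2280 kg/m³ × 9.80665 m/s² × 260 m = 5.813×10^6 Pa = 57.37 atm
amphibolite: 2940 kg/m³ × 9.80665 m/s² × 580 m = 1.672×10^7 Pa = 165.0 atm
Total = 817.2 + 57.37 + 165.0 = 1039.6 atm

1000 atm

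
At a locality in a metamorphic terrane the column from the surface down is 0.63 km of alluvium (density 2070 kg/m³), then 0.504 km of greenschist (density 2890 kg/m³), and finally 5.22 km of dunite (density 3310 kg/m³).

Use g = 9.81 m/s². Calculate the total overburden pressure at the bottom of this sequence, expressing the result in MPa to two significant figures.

200 MPa

alluvium: 2070 kg/m³ × 9.81 m/s² × 630 m = 1.279×10^7 Pa = 12.79 MPa
greenschist: 2890 kg/m³ × 9.81 m/s² × 504 m = 1.429×10^7 Pa = 14.29 MPa
dunite: 3310 kg/m³ × 9.81 m/s² × 5220 m = 1.695×10^8 Pa = 169.5 MPa
Total = 12.79 + 14.29 + 169.5 = 196.58 MPa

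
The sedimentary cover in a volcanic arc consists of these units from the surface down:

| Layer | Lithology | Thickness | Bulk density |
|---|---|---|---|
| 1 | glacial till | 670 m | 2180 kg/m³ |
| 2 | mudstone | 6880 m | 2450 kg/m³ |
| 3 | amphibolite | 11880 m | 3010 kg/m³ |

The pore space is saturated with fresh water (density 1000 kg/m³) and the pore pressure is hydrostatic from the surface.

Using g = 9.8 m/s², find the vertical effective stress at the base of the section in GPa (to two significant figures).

Overburden (lithostatic) stress σ_v:
glacial till: 2180 kg/m³ × 9.8 m/s² × 670 m = 1.431×10^7 Pa = 14.31 MPa
mudstone: 2450 kg/m³ × 9.8 m/s² × 6880 m = 1.652×10^8 Pa = 165.2 MPa
amphibolite: 3010 kg/m³ × 9.8 m/s² × 11880 m = 3.504×10^8 Pa = 350.4 MPa
Total = 14.31 + 165.2 + 350.4 = 529.94 MPa
Pore pressure P_p = 1000 kg/m³ × 9.8 m/s² × 19430 m = 1.904×10^8 Pa = 190.4 MPa
Effective stress σ' = σ_v − P_p = 529.9 − 190.4 = 339.52 MPa = 0.33952 GPa

0.34 GPa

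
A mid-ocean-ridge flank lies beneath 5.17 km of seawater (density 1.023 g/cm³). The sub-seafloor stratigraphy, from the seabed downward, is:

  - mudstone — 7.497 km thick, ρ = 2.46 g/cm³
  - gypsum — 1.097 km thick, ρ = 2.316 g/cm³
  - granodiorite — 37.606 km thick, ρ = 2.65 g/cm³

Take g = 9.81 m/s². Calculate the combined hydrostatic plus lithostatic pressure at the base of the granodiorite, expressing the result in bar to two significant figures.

12000 bar

seawater: 1023 kg/m³ × 9.81 m/s² × 5170 m = 5.188×10^7 Pa = 518.8 bar
mudstone: 2460 kg/m³ × 9.81 m/s² × 7497 m = 1.809×10^8 Pa = 1809 bar
gypsum: 2316 kg/m³ × 9.81 m/s² × 1097 m = 2.492×10^7 Pa = 249.2 bar
granodiorite: 2650 kg/m³ × 9.81 m/s² × 37606 m = 9.776×10^8 Pa = 9776 bar
Total = 518.8 + 1809 + 249.2 + 9776 = 12354 bar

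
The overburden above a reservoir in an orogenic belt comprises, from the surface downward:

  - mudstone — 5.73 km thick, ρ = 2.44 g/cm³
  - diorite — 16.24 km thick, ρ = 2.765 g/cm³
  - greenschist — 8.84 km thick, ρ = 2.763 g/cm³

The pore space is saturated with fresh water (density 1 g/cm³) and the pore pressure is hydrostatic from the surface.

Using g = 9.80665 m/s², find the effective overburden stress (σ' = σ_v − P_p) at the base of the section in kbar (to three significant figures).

Overburden (lithostatic) stress σ_v:
mudstone: 2440 kg/m³ × 9.80665 m/s² × 5730 m = 1.371×10^8 Pa = 137.1 MPa
diorite: 2765 kg/m³ × 9.80665 m/s² × 16240 m = 4.404×10^8 Pa = 440.4 MPa
greenschist: 2763 kg/m³ × 9.80665 m/s² × 8840 m = 2.395×10^8 Pa = 239.5 MPa
Total = 137.1 + 440.4 + 239.5 = 816.99 MPa
Pore pressure P_p = 1000 kg/m³ × 9.80665 m/s² × 30810 m = 3.021×10^8 Pa = 302.1 MPa
Effective stress σ' = σ_v − P_p = 817.0 − 302.1 = 514.85 MPa = 5.1485 kbar

5.15 kbar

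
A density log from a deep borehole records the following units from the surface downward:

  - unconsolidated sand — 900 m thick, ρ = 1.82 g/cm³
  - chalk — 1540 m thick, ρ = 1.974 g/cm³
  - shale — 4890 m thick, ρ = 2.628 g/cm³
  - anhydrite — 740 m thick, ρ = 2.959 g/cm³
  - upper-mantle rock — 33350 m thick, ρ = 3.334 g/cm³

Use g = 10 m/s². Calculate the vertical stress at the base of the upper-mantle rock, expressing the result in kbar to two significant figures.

13 kbar

unconsolidated sand: 1820 kg/m³ × 10 m/s² × 900 m = 1.638×10^7 Pa = 0.1638 kbar
chalk: 1974 kg/m³ × 10 m/s² × 1540 m = 3.040×10^7 Pa = 0.3040 kbar
shale: 2628 kg/m³ × 10 m/s² × 4890 m = 1.285×10^8 Pa = 1.285 kbar
anhydrite: 2959 kg/m³ × 10 m/s² × 740 m = 2.190×10^7 Pa = 0.2190 kbar
upper-mantle rock: 3334 kg/m³ × 10 m/s² × 33350 m = 1.112×10^9 Pa = 11.12 kbar
Total = 0.1638 + 0.3040 + 1.285 + 0.2190 + 11.12 = 13.091 kbar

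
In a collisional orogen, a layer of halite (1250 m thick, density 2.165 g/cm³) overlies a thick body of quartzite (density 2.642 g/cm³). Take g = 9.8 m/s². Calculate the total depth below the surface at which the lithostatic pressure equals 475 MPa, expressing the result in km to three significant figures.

18.6 km

Pressure at base of upper layers: 2165×9.8×1250 = 2.652×10^7 Pa = 26.52 MPa
Remaining pressure to be supplied by quartzite: 4.750×10^8 − 2.652×10^7 = 4.485×10^8 Pa
Additional depth in quartzite = 4.485×10^8 Pa / (2642 kg/m³ × 9.8 m/s²) = 17321 m
Total depth = 1250 m + 17321 m = 18571 m
= 18.571 km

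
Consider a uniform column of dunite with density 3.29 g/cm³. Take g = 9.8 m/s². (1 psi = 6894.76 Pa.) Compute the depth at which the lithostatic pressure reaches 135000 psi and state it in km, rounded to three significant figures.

28.9 km

h = P/(ρg) = 135000 psi / (3290 kg/m³ × 9.8 m/s²) = 9.308×10^8 Pa / 32242 Pa/m = 28869 m
= 28.869 km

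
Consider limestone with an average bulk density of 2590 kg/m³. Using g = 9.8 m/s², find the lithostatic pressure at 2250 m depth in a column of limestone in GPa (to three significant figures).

limestone: 2590 kg/m³ × 9.8 m/s² × 2250 m = 5.711×10^7 Pa = 0.05711 GPa

0.0571 GPa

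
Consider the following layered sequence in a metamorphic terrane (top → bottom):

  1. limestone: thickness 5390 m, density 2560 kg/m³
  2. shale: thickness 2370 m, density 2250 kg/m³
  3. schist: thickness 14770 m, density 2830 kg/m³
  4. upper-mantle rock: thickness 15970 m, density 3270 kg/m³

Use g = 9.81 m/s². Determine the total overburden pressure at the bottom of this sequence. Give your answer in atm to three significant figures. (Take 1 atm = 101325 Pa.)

limestone: 2560 kg/m³ × 9.81 m/s² × 5390 m = 1.354×10^8 Pa = 1336 atm
shale: 2250 kg/m³ × 9.81 m/s² × 2370 m = 5.231×10^7 Pa = 516.3 atm
schist: 2830 kg/m³ × 9.81 m/s² × 14770 m = 4.100×10^8 Pa = 4047 atm
upper-mantle rock: 3270 kg/m³ × 9.81 m/s² × 15970 m = 5.123×10^8 Pa = 5056 atm
Total = 1336 + 516.3 + 4047 + 5056 = 10955 atm

11000 atm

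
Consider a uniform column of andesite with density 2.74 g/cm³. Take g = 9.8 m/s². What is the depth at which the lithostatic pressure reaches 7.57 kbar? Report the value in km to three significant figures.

28.2 km

h = P/(ρg) = 7.57 kbar / (2740 kg/m³ × 9.8 m/s²) = 7.570×10^8 Pa / 26852 Pa/m = 28192 m
= 28.192 km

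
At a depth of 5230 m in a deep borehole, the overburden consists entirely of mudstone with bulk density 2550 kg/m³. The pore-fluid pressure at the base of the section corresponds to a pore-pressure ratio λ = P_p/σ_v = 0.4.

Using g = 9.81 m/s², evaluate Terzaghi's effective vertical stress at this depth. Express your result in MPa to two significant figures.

78 MPa

Overburden (lithostatic) stress σ_v:
mudstone: 2550 kg/m³ × 9.81 m/s² × 5230 m = 1.308×10^8 Pa = 130.8 MPa
Pore pressure P_p = λ·σ_v = 0.4 × 130.8 MPa = 52.33 MPa
Effective stress σ' = σ_v − P_p = 130.8 − 52.33 = 78.499 MPa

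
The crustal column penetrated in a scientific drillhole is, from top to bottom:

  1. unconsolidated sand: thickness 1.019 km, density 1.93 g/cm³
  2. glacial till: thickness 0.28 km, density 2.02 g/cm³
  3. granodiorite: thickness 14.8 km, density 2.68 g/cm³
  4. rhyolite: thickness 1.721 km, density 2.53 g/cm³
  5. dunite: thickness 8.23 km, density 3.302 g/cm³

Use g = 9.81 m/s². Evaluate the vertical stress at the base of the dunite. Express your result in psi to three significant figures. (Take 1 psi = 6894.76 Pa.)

105000 psi

unconsolidated sand: 1930 kg/m³ × 9.81 m/s² × 1019 m = 1.929×10^7 Pa = 2798 psi
glacial till: 2020 kg/m³ × 9.81 m/s² × 280 m = 5.549×10^6 Pa = 804.7 psi
granodiorite: 2680 kg/m³ × 9.81 m/s² × 14800 m = 3.891×10^8 Pa = 56435 psi
rhyolite: 2530 kg/m³ × 9.81 m/s² × 1721 m = 4.271×10^7 Pa = 6195 psi
dunite: 3302 kg/m³ × 9.81 m/s² × 8230 m = 2.666×10^8 Pa = 38666 psi
Total = 2798 + 804.7 + 56435 + 6195 + 38666 = 1.0490×10^5 psi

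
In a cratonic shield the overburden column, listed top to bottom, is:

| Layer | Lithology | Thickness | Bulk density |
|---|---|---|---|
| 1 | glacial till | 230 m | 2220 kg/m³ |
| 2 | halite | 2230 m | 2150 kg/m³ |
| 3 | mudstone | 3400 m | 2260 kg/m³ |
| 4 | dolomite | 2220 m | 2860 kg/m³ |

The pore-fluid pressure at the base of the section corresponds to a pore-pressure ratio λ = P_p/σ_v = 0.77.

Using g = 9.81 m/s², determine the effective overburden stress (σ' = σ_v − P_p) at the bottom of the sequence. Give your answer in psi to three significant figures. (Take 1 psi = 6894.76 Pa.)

Overburden (lithostatic) stress σ_v:
glacial till: 2220 kg/m³ × 9.81 m/s² × 230 m = 5.009×10^6 Pa = 5.009 MPa
halite: 2150 kg/m³ × 9.81 m/s² × 2230 m = 4.703×10^7 Pa = 47.03 MPa
mudstone: 2260 kg/m³ × 9.81 m/s² × 3400 m = 7.538×10^7 Pa = 75.38 MPa
dolomite: 2860 kg/m³ × 9.81 m/s² × 2220 m = 6.229×10^7 Pa = 62.29 MPa
Total = 5.009 + 47.03 + 75.38 + 62.29 = 189.71 MPa
Pore pressure P_p = λ·σ_v = 0.77 × 189.7 MPa = 146.1 MPa
Effective stress σ' = σ_v − P_p = 189.7 − 146.1 = 43.633 MPa = 6328.4 psi

6330 psi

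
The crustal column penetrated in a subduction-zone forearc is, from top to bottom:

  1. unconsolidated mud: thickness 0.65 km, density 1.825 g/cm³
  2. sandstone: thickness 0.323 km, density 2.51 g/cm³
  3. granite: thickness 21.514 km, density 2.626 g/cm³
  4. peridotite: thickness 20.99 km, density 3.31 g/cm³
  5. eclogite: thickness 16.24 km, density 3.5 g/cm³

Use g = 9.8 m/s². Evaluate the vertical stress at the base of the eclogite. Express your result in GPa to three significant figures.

1.81 GPa

unconsolidated mud: 1825 kg/m³ × 9.8 m/s² × 650 m = 1.163×10^7 Pa = 0.01163 GPa
sandstone: 2510 kg/m³ × 9.8 m/s² × 323 m = 7.945×10^6 Pa = 7.945×10^-3 GPa
granite: 2626 kg/m³ × 9.8 m/s² × 21514 m = 5.537×10^8 Pa = 0.5537 GPa
peridotite: 3310 kg/m³ × 9.8 m/s² × 20990 m = 6.809×10^8 Pa = 0.6809 GPa
eclogite: 3500 kg/m³ × 9.8 m/s² × 16240 m = 5.570×10^8 Pa = 0.5570 GPa
Total = 0.01163 + 7.945×10^-3 + 0.5537 + 0.6809 + 0.5570 = 1.8111 GPa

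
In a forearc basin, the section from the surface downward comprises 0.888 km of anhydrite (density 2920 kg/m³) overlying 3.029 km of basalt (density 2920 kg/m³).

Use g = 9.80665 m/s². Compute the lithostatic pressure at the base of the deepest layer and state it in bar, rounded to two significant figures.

1100 bar

anhydrite: 2920 kg/m³ × 9.80665 m/s² × 888 m = 2.543×10^7 Pa = 254.3 bar
basalt: 2920 kg/m³ × 9.80665 m/s² × 3029 m = 8.674×10^7 Pa = 867.4 bar
Total = 254.3 + 867.4 = 1121.6 bar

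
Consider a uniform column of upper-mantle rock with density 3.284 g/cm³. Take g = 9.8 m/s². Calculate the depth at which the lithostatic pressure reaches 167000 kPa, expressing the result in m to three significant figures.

h = P/(ρg) = 167000 kPa / (3284 kg/m³ × 9.8 m/s²) = 1.670×10^8 Pa / 32183 Pa/m = 5189.0 m

5190 m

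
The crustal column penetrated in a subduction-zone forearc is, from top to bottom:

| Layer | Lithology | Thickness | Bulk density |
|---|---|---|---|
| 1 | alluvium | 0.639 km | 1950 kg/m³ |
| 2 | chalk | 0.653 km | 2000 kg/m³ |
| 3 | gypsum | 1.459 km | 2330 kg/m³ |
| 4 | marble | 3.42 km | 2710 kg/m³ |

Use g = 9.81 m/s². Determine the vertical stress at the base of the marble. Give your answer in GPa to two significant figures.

0.15 GPa

alluvium: 1950 kg/m³ × 9.81 m/s² × 639 m = 1.222×10^7 Pa = 0.01222 GPa
chalk: 2000 kg/m³ × 9.81 m/s² × 653 m = 1.281×10^7 Pa = 0.01281 GPa
gypsum: 2330 kg/m³ × 9.81 m/s² × 1459 m = 3.335×10^7 Pa = 0.03335 GPa
marble: 2710 kg/m³ × 9.81 m/s² × 3420 m = 9.092×10^7 Pa = 0.09092 GPa
Total = 0.01222 + 0.01281 + 0.03335 + 0.09092 = 0.14931 GPa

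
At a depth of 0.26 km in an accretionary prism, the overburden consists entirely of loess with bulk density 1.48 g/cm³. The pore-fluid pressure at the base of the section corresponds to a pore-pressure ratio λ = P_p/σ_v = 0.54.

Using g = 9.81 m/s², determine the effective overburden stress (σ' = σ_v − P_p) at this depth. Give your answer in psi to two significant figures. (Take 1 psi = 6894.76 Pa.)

250 psi

Overburden (lithostatic) stress σ_v:
loess: 1480 kg/m³ × 9.81 m/s² × 260 m = 3.775×10^6 Pa = 3.775 MPa
Pore pressure P_p = λ·σ_v = 0.54 × 3.775 MPa = 2.038 MPa
Effective stress σ' = σ_v − P_p = 3.775 − 2.038 = 1.7364 MPa = 251.85 psi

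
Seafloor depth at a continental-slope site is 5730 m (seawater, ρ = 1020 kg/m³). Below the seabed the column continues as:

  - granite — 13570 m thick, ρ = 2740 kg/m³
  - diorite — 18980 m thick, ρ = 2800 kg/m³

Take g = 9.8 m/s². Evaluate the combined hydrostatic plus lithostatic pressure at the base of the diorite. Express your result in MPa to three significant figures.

seawater: 1020 kg/m³ × 9.8 m/s² × 5730 m = 5.728×10^7 Pa = 57.28 MPa
granite: 2740 kg/m³ × 9.8 m/s² × 13570 m = 3.644×10^8 Pa = 364.4 MPa
diorite: 2800 kg/m³ × 9.8 m/s² × 18980 m = 5.208×10^8 Pa = 520.8 MPa
Total = 57.28 + 364.4 + 520.8 = 942.47 MPa

942 MPa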